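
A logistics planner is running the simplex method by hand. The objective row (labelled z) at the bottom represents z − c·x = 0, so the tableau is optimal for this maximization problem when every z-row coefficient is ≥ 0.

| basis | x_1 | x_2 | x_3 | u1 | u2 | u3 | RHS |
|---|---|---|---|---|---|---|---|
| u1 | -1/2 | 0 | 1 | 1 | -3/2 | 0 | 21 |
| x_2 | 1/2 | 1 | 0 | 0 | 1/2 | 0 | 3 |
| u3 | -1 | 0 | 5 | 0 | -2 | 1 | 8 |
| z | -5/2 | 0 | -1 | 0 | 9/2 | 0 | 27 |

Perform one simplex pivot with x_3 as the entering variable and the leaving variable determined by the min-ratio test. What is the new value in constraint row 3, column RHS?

Ratio test on column x_3 — row 1: 21/1 = 21; row 2: entry 0 ≤ 0; row 3: 8/5 = 8/5. Minimum is 8/5 at row 3 (u3 leaves); pivot element 5.
Divide row 3 by 5; eliminate column x_3 from the other rows.
In the new row 3, the RHS entry is the old entry divided by the pivot: 8/5 = 8/5.

8/5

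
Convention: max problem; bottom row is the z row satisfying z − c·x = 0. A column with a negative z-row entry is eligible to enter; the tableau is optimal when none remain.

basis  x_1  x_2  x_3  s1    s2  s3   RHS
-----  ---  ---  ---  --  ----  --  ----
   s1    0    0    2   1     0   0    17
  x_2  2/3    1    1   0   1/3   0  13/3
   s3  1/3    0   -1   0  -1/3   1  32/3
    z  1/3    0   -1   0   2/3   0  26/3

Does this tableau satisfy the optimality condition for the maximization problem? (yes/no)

no

The z-row has a negative entry -1 in column x_3, so it is not optimal.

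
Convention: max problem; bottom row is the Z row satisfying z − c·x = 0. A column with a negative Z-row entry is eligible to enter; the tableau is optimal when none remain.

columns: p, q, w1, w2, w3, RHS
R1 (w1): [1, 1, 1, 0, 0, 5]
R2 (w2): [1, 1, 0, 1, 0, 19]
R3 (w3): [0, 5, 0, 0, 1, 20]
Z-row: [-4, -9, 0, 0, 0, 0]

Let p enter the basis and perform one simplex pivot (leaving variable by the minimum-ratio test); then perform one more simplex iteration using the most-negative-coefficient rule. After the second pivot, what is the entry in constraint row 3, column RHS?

4

Ratio test on column p — row 1: 5/1 = 5; row 2: 19/1 = 19; row 3: entry 0 ≤ 0. Minimum is 5 at row 1 (w1 leaves); pivot element 1.
Divide row 1 by 1; eliminate column p from the other rows.
Second iteration: most negative Z-row entry is -5 in column q, so q enters.
Ratio test on column q — row 1: 5/1 = 5; row 2: entry 0 ≤ 0; row 3: 20/5 = 4. Minimum is 4 at row 3 (w3 leaves); pivot element 5.
Divide row 3 by 5; eliminate column q from the other rows.
After both pivots, the entry at constraint row 3, column RHS is 4.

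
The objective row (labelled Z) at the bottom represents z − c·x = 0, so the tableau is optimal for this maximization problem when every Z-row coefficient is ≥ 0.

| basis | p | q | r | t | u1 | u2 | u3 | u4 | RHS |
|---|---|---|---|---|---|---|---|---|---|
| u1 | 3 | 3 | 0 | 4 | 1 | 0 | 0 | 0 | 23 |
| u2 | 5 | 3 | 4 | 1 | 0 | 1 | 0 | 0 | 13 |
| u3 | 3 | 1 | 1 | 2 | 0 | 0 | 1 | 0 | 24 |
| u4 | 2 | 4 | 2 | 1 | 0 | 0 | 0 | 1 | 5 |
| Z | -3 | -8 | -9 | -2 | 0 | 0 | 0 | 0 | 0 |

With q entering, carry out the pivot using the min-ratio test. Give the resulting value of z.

10

Ratio test on column q — row 1: 23/3 = 23/3; row 2: 13/3 = 13/3; row 3: 24/1 = 24; row 4: 5/4 = 5/4. Minimum is 5/4 at row 4 (u4 leaves); pivot element 4.
Pivot on row 4; the Z-row RHS becomes 0 − (-8)·(5/4) = 10.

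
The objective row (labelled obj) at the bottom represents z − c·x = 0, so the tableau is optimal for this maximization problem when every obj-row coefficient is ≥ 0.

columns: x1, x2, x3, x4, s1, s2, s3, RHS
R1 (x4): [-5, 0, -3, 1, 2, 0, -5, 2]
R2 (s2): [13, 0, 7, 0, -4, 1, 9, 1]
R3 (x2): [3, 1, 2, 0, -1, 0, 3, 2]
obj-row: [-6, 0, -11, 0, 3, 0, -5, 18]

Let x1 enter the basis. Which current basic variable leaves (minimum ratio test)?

Column x1 entries and ratios — x4: -5 ≤ 0, skip; s2: 1/13 = 1/13; x2: 2/3 = 2/3.
Smallest ratio is 1/13 in the row of s2, so s2 leaves.

s2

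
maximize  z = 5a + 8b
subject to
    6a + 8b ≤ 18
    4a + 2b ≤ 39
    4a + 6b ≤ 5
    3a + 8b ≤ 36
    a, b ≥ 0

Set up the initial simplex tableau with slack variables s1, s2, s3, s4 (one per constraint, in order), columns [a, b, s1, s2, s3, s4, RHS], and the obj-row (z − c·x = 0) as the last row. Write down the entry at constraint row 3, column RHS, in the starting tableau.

The RHS of constraint 3 is b_3 = 5.

5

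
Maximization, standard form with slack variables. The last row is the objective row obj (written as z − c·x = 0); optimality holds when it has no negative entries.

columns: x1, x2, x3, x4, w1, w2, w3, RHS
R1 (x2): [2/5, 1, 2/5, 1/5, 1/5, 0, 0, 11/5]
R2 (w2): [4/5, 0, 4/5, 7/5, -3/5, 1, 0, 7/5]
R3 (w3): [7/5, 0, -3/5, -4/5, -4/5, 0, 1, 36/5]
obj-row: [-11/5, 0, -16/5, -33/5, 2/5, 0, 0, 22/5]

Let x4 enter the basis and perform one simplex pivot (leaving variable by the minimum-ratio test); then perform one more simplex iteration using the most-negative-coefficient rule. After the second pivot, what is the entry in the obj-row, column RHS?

28

Ratio test on column x4 — row 1: (11/5)/(1/5) = 11; row 2: (7/5)/(7/5) = 1; row 3: entry -4/5 ≤ 0. Minimum is 1 at row 2 (w2 leaves); pivot element 7/5.
Divide row 2 by 7/5; eliminate column x4 from the other rows.
Second iteration: most negative obj-row entry is -17/7 in column w1, so w1 enters.
Ratio test on column w1 — row 1: 2/(2/7) = 7; row 2: entry -3/7 ≤ 0; row 3: entry -8/7 ≤ 0. Minimum is 7 at row 1 (x2 leaves); pivot element 2/7.
Divide row 1 by 2/7; eliminate column w1 from the other rows.
After both pivots, the entry at the obj-row, column RHS is 28.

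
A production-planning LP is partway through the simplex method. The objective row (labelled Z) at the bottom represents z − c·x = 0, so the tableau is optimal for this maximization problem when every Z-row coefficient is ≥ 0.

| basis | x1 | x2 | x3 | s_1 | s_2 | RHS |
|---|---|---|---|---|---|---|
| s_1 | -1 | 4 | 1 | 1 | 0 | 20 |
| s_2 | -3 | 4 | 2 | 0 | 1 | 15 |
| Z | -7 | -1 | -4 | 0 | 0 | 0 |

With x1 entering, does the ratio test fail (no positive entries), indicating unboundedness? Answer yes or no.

Every constraint-row entry in column x1 is ≤ 0, so increasing x1 is unbounded.

yes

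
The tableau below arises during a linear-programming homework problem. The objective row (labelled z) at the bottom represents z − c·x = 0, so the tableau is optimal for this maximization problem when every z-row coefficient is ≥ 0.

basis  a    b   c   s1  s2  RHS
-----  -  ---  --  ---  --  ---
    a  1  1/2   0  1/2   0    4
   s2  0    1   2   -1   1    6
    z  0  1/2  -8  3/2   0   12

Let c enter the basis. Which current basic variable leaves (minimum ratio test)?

Column c entries and ratios — a: 0 ≤ 0, skip; s2: 6/2 = 3.
Smallest ratio is 3 in the row of s2, so s2 leaves.

s2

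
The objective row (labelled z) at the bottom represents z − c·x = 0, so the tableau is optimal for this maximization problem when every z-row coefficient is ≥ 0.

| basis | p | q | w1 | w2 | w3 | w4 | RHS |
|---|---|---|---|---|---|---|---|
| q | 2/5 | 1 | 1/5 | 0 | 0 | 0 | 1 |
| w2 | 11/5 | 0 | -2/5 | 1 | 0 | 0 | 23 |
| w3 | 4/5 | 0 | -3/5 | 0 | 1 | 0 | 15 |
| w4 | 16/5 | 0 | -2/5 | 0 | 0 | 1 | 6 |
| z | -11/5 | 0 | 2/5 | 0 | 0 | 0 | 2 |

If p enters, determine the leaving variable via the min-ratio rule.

Column p entries and ratios — q: 1/(2/5) = 5/2; w2: 23/(11/5) = 115/11; w3: 15/(4/5) = 75/4; w4: 6/(16/5) = 15/8.
Smallest ratio is 15/8 in the row of w4, so w4 leaves.

w4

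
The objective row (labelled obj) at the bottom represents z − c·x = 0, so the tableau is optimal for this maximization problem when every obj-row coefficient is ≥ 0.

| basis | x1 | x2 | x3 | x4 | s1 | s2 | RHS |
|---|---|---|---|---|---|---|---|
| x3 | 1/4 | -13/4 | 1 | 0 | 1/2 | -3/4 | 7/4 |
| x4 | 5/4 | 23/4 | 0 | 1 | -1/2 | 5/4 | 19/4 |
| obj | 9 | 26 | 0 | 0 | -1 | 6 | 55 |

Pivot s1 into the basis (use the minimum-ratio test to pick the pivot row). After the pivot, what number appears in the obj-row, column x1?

19/2

Ratio test on column s1 — row 1: (7/4)/(1/2) = 7/2; row 2: entry -1/2 ≤ 0. Minimum is 7/2 at row 1 (x3 leaves); pivot element 1/2.
Divide row 1 by 1/2; eliminate column s1 from the other rows.
obj-row update in column x1: 9 − (-1)·(1/2) = 19/2.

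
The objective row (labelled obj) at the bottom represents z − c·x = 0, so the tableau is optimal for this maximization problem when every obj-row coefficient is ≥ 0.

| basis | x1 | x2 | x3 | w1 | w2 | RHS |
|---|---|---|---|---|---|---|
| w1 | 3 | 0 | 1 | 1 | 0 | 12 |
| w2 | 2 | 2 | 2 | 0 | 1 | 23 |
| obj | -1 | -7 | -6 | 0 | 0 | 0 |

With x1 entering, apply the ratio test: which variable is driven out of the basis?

w1

Column x1 entries and ratios — w1: 12/3 = 4; w2: 23/2 = 23/2.
Smallest ratio is 4 in the row of w1, so w1 leaves.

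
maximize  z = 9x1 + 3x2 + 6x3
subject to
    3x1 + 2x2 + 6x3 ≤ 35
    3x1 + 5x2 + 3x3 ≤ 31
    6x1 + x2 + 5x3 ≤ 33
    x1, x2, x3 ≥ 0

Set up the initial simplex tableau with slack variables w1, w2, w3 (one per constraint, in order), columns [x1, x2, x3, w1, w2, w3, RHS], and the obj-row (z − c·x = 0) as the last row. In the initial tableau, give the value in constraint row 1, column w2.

0

Slack w2 belongs to constraint 2; its column is the unit vector e_2, so the entry in row 1 is 0.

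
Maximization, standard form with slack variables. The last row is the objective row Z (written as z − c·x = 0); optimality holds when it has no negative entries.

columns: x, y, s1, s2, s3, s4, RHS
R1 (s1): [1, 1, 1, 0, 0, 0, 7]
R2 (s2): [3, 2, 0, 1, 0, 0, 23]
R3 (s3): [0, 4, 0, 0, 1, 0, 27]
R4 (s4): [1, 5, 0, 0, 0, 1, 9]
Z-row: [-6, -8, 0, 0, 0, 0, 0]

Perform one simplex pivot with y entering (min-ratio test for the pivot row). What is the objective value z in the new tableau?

Ratio test on column y — row 1: 7/1 = 7; row 2: 23/2 = 23/2; row 3: 27/4 = 27/4; row 4: 9/5 = 9/5. Minimum is 9/5 at row 4 (s4 leaves); pivot element 5.
Pivot on row 4; the Z-row RHS becomes 0 − (-8)·(9/5) = 72/5.

72/5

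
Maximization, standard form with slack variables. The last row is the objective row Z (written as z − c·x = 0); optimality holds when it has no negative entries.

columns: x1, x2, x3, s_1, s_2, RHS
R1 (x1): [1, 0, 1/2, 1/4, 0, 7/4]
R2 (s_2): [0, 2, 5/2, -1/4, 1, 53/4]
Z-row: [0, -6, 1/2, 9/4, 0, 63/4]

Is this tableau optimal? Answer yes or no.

The Z-row has a negative entry -6 in column x2, so it is not optimal.

no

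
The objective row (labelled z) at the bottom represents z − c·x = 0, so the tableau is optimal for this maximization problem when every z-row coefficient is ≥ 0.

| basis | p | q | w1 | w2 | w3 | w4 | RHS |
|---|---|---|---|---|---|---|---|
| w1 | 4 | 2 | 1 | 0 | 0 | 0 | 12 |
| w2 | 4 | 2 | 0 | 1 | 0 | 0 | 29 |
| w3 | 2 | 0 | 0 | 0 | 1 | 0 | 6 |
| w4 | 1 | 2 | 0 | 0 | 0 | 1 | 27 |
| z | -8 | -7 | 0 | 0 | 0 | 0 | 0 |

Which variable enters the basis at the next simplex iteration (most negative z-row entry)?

p

Negative z-row entries: p: -8, q: -7.
The most negative is -8 in column p, so p enters.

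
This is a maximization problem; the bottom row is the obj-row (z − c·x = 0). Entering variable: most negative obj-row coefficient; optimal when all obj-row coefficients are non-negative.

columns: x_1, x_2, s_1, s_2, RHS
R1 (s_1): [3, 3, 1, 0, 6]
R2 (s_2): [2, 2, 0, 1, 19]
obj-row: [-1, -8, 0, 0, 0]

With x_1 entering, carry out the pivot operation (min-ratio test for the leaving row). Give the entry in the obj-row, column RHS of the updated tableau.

2

Ratio test on column x_1 — row 1: 6/3 = 2; row 2: 19/2 = 19/2. Minimum is 2 at row 1 (s_1 leaves); pivot element 3.
Divide row 1 by 3; eliminate column x_1 from the other rows.
obj-row update in column RHS: 0 − (-1)·2 = 2.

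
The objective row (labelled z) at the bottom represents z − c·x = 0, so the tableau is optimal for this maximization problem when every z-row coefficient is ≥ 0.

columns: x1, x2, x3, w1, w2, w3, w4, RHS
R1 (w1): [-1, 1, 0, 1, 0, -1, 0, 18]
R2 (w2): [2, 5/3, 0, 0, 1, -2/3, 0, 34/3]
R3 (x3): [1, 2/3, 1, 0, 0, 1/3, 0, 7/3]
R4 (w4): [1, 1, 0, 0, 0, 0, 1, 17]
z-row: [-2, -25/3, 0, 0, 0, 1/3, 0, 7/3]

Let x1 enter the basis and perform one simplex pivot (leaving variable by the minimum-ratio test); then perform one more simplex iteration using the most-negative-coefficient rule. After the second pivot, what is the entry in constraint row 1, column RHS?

Ratio test on column x1 — row 1: entry -1 ≤ 0; row 2: (34/3)/2 = 17/3; row 3: (7/3)/1 = 7/3; row 4: 17/1 = 17. Minimum is 7/3 at row 3 (x3 leaves); pivot element 1.
Divide row 3 by 1; eliminate column x1 from the other rows.
Second iteration: most negative z-row entry is -7 in column x2, so x2 enters.
Ratio test on column x2 — row 1: (61/3)/(5/3) = 61/5; row 2: (20/3)/(1/3) = 20; row 3: (7/3)/(2/3) = 7/2; row 4: (44/3)/(1/3) = 44. Minimum is 7/2 at row 3 (x1 leaves); pivot element 2/3.
Divide row 3 by 2/3; eliminate column x2 from the other rows.
After both pivots, the entry at constraint row 1, column RHS is 29/2.

29/2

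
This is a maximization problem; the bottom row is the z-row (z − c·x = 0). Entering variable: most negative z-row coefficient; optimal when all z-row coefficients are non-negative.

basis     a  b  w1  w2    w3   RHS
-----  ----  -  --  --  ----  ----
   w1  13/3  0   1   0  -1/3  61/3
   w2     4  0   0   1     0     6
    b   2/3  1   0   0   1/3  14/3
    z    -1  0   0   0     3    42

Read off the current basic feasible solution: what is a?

a is not in the basis, so in the current basic feasible solution a = 0.

0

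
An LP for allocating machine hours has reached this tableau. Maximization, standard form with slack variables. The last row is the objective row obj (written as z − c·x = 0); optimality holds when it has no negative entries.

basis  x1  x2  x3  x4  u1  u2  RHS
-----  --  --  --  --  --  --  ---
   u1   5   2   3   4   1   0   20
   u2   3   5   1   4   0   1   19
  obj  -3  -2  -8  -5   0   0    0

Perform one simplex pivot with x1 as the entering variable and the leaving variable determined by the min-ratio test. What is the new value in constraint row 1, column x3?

Ratio test on column x1 — row 1: 20/5 = 4; row 2: 19/3 = 19/3. Minimum is 4 at row 1 (u1 leaves); pivot element 5.
Divide row 1 by 5; eliminate column x1 from the other rows.
In the new row 1, the x3 entry is the old entry divided by the pivot: 3/5 = 3/5.

3/5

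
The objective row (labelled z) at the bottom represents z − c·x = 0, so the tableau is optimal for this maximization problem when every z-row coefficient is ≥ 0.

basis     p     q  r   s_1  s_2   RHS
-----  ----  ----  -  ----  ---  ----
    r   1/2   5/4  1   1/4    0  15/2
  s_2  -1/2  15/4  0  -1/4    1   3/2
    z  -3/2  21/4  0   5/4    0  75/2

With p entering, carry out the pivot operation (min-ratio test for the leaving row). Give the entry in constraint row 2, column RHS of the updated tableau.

9

Ratio test on column p — row 1: (15/2)/(1/2) = 15; row 2: entry -1/2 ≤ 0. Minimum is 15 at row 1 (r leaves); pivot element 1/2.
Divide row 1 by 1/2; eliminate column p from the other rows.
Row 2 update in column RHS: 3/2 − (-1/2)·15 = 9.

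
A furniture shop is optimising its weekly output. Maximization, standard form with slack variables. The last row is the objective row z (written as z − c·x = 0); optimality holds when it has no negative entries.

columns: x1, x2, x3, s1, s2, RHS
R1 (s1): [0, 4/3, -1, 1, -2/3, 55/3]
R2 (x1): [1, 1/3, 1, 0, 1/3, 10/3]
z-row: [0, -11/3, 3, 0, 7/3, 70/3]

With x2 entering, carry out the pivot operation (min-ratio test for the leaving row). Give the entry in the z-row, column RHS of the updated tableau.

Ratio test on column x2 — row 1: (55/3)/(4/3) = 55/4; row 2: (10/3)/(1/3) = 10. Minimum is 10 at row 2 (x1 leaves); pivot element 1/3.
Divide row 2 by 1/3; eliminate column x2 from the other rows.
z-row update in column RHS: 70/3 − (-11/3)·10 = 60.

60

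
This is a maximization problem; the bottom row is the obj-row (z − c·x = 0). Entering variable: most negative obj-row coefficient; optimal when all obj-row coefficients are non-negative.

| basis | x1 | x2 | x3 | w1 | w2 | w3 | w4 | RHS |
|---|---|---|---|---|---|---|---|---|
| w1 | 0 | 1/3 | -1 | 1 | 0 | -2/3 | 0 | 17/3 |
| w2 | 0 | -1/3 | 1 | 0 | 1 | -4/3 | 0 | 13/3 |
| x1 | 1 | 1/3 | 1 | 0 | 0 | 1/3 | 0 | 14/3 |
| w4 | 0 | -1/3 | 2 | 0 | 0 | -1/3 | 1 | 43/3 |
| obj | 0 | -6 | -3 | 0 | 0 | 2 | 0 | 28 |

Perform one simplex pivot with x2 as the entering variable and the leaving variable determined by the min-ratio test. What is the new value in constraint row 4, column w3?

Ratio test on column x2 — row 1: (17/3)/(1/3) = 17; row 2: entry -1/3 ≤ 0; row 3: (14/3)/(1/3) = 14; row 4: entry -1/3 ≤ 0. Minimum is 14 at row 3 (x1 leaves); pivot element 1/3.
Divide row 3 by 1/3; eliminate column x2 from the other rows.
Row 4 update in column w3: -1/3 − (-1/3)·1 = 0.

0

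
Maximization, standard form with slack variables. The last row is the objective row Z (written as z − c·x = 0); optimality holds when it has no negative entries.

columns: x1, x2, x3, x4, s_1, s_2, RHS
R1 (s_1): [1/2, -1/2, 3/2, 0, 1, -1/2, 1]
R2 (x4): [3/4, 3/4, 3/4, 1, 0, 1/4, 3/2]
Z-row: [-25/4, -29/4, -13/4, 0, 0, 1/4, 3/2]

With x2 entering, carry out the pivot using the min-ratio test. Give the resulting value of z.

Ratio test on column x2 — row 1: entry -1/2 ≤ 0; row 2: (3/2)/(3/4) = 2. Minimum is 2 at row 2 (x4 leaves); pivot element 3/4.
Pivot on row 2; the Z-row RHS becomes 3/2 − (-29/4)·2 = 16.

16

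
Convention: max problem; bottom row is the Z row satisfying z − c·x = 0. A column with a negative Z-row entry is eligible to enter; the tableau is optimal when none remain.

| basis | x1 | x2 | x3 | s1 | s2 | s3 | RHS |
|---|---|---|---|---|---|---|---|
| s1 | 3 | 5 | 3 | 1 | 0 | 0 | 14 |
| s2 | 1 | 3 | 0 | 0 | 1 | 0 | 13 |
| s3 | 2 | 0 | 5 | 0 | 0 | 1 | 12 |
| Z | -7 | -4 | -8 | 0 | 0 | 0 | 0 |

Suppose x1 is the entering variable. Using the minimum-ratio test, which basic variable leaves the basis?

s1

Column x1 entries and ratios — s1: 14/3 = 14/3; s2: 13/1 = 13; s3: 12/2 = 6.
Smallest ratio is 14/3 in the row of s1, so s1 leaves.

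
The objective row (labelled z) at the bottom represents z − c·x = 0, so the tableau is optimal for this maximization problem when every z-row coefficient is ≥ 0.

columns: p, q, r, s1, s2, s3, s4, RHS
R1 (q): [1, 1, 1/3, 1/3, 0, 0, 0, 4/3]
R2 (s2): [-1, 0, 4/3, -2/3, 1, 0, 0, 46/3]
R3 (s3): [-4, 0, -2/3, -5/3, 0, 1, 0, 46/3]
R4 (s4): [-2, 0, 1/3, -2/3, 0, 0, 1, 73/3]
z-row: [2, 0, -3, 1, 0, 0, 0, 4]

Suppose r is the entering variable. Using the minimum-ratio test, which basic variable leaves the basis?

q

Column r entries and ratios — q: (4/3)/(1/3) = 4; s2: (46/3)/(4/3) = 23/2; s3: -2/3 ≤ 0, skip; s4: (73/3)/(1/3) = 73.
Smallest ratio is 4 in the row of q, so q leaves.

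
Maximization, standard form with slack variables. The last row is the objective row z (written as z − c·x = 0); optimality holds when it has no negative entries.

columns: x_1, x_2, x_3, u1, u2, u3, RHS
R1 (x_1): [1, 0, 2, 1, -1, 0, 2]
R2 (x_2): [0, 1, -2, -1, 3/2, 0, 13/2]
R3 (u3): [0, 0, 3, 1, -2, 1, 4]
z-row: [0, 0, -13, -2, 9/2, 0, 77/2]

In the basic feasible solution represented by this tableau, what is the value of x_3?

0

x_3 is not in the basis, so in the current basic feasible solution x_3 = 0.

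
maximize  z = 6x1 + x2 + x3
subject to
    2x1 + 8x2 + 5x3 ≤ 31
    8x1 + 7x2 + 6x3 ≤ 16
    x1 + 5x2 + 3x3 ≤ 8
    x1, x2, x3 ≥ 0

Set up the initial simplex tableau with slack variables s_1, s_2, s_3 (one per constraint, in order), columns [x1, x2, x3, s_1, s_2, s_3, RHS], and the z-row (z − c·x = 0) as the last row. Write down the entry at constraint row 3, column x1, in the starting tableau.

Constraint 3 has coefficient 1 on x1.

1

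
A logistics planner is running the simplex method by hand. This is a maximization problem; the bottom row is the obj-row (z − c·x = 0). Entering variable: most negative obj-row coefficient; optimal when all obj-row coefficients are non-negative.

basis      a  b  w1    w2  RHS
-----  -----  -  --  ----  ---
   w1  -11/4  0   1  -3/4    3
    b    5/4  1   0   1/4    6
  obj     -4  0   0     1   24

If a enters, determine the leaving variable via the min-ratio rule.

Column a entries and ratios — w1: -11/4 ≤ 0, skip; b: 6/(5/4) = 24/5.
Smallest ratio is 24/5 in the row of b, so b leaves.

b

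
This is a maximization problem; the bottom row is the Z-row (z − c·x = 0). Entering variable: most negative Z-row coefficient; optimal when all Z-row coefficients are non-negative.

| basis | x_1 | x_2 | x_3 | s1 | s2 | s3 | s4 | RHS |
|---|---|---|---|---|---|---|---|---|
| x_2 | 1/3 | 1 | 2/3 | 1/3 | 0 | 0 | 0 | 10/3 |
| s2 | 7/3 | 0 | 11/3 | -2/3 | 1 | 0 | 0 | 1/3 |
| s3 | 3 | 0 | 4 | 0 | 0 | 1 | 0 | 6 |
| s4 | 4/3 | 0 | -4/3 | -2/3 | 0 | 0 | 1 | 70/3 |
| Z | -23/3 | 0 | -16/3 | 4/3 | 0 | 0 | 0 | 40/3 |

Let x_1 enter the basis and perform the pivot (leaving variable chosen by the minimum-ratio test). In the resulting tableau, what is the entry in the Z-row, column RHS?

Ratio test on column x_1 — row 1: (10/3)/(1/3) = 10; row 2: (1/3)/(7/3) = 1/7; row 3: 6/3 = 2; row 4: (70/3)/(4/3) = 35/2. Minimum is 1/7 at row 2 (s2 leaves); pivot element 7/3.
Divide row 2 by 7/3; eliminate column x_1 from the other rows.
Z-row update in column RHS: 40/3 − (-23/3)·(1/7) = 101/7.

101/7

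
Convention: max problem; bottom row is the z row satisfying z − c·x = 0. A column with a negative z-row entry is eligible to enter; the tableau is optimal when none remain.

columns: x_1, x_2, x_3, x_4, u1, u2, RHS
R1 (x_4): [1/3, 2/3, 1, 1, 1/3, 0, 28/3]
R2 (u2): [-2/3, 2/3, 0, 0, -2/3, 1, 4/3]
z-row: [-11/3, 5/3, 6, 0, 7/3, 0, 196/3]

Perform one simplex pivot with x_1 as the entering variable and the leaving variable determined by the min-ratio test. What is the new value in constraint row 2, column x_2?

2

Ratio test on column x_1 — row 1: (28/3)/(1/3) = 28; row 2: entry -2/3 ≤ 0. Minimum is 28 at row 1 (x_4 leaves); pivot element 1/3.
Divide row 1 by 1/3; eliminate column x_1 from the other rows.
Row 2 update in column x_2: 2/3 − (-2/3)·2 = 2.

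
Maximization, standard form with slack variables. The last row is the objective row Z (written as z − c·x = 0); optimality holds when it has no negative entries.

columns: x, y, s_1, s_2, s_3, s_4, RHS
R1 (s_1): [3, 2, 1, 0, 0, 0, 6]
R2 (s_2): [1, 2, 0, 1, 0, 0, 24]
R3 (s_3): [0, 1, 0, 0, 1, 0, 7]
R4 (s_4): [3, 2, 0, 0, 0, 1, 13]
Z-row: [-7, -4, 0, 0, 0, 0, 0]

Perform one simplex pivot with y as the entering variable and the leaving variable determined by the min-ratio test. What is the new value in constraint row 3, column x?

-3/2

Ratio test on column y — row 1: 6/2 = 3; row 2: 24/2 = 12; row 3: 7/1 = 7; row 4: 13/2 = 13/2. Minimum is 3 at row 1 (s_1 leaves); pivot element 2.
Divide row 1 by 2; eliminate column y from the other rows.
Row 3 update in column x: 0 − 1·(3/2) = -3/2.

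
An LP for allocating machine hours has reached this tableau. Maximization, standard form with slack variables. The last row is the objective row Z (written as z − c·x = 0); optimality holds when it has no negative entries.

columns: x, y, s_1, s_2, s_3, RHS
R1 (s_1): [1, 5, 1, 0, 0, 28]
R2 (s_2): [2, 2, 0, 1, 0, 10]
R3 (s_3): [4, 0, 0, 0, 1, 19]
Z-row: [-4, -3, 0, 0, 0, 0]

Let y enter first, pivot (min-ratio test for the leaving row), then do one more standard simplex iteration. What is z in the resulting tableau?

Ratio test on column y — row 1: 28/5 = 28/5; row 2: 10/2 = 5; row 3: entry 0 ≤ 0. Minimum is 5 at row 2 (s_2 leaves); pivot element 2.
Pivot on row 2; the Z-row RHS becomes 0 − (-3)·5 = 15.
Next entering variable (most negative Z-row entry -1): x.
Ratio test on column x — row 1: entry -4 ≤ 0; row 2: 5/1 = 5; row 3: 19/4 = 19/4. Minimum is 19/4 at row 3 (s_3 leaves); pivot element 4.
After the second pivot the Z-row RHS is 15 − (-1)·(19/4) = 79/4.

79/4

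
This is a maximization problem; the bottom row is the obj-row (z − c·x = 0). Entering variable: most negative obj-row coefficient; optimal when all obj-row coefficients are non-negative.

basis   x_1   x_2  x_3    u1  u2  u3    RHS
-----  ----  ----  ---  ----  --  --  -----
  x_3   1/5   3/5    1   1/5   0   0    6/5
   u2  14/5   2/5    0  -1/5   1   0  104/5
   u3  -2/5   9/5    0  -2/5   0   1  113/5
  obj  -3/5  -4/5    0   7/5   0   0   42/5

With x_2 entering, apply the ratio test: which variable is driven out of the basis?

x_3

Column x_2 entries and ratios — x_3: (6/5)/(3/5) = 2; u2: (104/5)/(2/5) = 52; u3: (113/5)/(9/5) = 113/9.
Smallest ratio is 2 in the row of x_3, so x_3 leaves.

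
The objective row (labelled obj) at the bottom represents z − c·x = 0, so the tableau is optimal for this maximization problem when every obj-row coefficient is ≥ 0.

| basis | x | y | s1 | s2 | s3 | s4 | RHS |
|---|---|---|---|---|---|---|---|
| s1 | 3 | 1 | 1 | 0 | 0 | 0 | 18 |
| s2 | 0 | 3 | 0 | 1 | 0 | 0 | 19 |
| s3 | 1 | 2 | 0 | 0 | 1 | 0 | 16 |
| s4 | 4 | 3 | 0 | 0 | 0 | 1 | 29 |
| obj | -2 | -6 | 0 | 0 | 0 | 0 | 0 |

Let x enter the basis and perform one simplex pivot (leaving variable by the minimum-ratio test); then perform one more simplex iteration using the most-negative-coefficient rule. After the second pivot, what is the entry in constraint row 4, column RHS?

3

Ratio test on column x — row 1: 18/3 = 6; row 2: entry 0 ≤ 0; row 3: 16/1 = 16; row 4: 29/4 = 29/4. Minimum is 6 at row 1 (s1 leaves); pivot element 3.
Divide row 1 by 3; eliminate column x from the other rows.
Second iteration: most negative obj-row entry is -16/3 in column y, so y enters.
Ratio test on column y — row 1: 6/(1/3) = 18; row 2: 19/3 = 19/3; row 3: 10/(5/3) = 6; row 4: 5/(5/3) = 3. Minimum is 3 at row 4 (s4 leaves); pivot element 5/3.
Divide row 4 by 5/3; eliminate column y from the other rows.
After both pivots, the entry at constraint row 4, column RHS is 3.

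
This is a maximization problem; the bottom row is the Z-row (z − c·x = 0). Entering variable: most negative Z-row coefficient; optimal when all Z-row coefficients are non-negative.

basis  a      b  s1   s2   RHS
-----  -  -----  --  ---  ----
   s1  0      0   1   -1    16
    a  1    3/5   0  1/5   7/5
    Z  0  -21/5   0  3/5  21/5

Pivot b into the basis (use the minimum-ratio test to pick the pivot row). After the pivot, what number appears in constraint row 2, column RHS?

Ratio test on column b — row 1: entry 0 ≤ 0; row 2: (7/5)/(3/5) = 7/3. Minimum is 7/3 at row 2 (a leaves); pivot element 3/5.
Divide row 2 by 3/5; eliminate column b from the other rows.
In the new row 2, the RHS entry is the old entry divided by the pivot: (7/5)/(3/5) = 7/3.

7/3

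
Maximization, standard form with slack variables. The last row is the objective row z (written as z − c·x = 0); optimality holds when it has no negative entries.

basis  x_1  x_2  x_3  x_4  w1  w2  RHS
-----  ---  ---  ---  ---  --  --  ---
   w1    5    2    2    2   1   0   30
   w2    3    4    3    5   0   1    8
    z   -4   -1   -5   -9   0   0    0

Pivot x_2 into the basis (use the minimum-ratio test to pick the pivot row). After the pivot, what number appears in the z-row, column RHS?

Ratio test on column x_2 — row 1: 30/2 = 15; row 2: 8/4 = 2. Minimum is 2 at row 2 (w2 leaves); pivot element 4.
Divide row 2 by 4; eliminate column x_2 from the other rows.
z-row update in column RHS: 0 − (-1)·2 = 2.

2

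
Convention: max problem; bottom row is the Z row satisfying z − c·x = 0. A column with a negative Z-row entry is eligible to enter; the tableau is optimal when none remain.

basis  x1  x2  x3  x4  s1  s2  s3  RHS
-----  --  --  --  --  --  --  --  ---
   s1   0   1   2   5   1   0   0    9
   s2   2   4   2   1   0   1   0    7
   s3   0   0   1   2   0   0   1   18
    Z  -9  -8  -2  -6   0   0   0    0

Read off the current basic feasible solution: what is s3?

s3 is basic (row 3); its value is the RHS of that row, 18.

18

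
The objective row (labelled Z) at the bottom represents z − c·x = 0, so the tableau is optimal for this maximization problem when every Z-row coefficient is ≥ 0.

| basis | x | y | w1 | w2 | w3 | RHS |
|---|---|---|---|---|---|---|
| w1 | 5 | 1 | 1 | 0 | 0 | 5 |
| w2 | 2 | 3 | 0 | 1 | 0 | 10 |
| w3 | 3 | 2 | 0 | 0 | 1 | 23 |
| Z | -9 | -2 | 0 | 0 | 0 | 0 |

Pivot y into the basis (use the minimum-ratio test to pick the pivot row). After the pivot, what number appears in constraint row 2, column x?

2/3

Ratio test on column y — row 1: 5/1 = 5; row 2: 10/3 = 10/3; row 3: 23/2 = 23/2. Minimum is 10/3 at row 2 (w2 leaves); pivot element 3.
Divide row 2 by 3; eliminate column y from the other rows.
In the new row 2, the x entry is the old entry divided by the pivot: 2/3 = 2/3.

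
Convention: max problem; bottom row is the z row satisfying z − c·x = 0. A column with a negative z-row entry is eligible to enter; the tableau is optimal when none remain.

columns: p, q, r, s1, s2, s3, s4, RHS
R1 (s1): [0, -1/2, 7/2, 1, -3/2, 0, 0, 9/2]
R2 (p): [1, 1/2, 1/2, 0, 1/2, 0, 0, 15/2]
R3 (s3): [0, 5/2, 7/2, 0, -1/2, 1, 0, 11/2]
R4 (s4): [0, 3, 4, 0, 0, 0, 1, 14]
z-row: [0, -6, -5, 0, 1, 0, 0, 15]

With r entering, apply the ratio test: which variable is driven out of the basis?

Column r entries and ratios — s1: (9/2)/(7/2) = 9/7; p: (15/2)/(1/2) = 15; s3: (11/2)/(7/2) = 11/7; s4: 14/4 = 7/2.
Smallest ratio is 9/7 in the row of s1, so s1 leaves.

s1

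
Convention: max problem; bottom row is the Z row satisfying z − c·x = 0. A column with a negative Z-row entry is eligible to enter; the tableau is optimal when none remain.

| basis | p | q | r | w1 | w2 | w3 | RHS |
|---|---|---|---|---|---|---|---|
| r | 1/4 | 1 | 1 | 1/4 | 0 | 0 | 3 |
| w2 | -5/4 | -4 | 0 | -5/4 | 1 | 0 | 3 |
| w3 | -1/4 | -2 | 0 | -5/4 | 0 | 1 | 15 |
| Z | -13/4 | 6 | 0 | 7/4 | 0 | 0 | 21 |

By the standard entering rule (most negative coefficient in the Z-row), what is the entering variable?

Negative Z-row entries: p: -13/4.
The most negative is -13/4 in column p, so p enters.

p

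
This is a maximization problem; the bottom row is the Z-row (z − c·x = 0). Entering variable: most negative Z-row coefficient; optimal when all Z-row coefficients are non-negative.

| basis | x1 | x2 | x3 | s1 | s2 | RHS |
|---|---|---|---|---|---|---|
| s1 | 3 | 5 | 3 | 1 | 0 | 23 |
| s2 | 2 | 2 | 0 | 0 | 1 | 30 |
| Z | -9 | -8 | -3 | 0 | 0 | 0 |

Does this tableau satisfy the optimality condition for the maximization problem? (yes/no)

The Z-row has a negative entry -9 in column x1, so it is not optimal.

no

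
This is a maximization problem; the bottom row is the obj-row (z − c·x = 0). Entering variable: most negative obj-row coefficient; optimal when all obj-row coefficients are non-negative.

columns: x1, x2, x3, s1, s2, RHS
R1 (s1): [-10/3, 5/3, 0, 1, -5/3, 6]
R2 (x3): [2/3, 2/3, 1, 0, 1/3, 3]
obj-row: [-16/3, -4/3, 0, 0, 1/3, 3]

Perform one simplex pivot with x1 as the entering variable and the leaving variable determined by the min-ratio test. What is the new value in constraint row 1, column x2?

5

Ratio test on column x1 — row 1: entry -10/3 ≤ 0; row 2: 3/(2/3) = 9/2. Minimum is 9/2 at row 2 (x3 leaves); pivot element 2/3.
Divide row 2 by 2/3; eliminate column x1 from the other rows.
Row 1 update in column x2: 5/3 − (-10/3)·1 = 5.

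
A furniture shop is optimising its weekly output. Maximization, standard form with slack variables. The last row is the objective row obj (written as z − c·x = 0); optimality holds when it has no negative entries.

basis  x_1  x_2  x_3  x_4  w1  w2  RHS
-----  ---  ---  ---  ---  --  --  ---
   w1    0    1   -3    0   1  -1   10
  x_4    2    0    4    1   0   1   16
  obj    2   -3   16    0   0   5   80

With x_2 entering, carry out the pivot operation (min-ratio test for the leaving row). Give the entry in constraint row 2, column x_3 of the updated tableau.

Ratio test on column x_2 — row 1: 10/1 = 10; row 2: entry 0 ≤ 0. Minimum is 10 at row 1 (w1 leaves); pivot element 1.
Divide row 1 by 1; eliminate column x_2 from the other rows.
Row 2 update in column x_3: 4 − 0·(-3) = 4.

4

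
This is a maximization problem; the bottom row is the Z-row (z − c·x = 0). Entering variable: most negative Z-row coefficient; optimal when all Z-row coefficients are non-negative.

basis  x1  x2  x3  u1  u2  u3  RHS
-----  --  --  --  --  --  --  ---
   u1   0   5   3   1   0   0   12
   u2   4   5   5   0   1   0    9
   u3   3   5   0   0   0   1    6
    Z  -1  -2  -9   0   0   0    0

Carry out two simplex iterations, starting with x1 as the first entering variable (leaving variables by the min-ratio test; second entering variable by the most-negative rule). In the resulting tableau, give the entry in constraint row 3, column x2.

5/3

Ratio test on column x1 — row 1: entry 0 ≤ 0; row 2: 9/4 = 9/4; row 3: 6/3 = 2. Minimum is 2 at row 3 (u3 leaves); pivot element 3.
Divide row 3 by 3; eliminate column x1 from the other rows.
Second iteration: most negative Z-row entry is -9 in column x3, so x3 enters.
Ratio test on column x3 — row 1: 12/3 = 4; row 2: 1/5 = 1/5; row 3: entry 0 ≤ 0. Minimum is 1/5 at row 2 (u2 leaves); pivot element 5.
Divide row 2 by 5; eliminate column x3 from the other rows.
After both pivots, the entry at constraint row 3, column x2 is 5/3.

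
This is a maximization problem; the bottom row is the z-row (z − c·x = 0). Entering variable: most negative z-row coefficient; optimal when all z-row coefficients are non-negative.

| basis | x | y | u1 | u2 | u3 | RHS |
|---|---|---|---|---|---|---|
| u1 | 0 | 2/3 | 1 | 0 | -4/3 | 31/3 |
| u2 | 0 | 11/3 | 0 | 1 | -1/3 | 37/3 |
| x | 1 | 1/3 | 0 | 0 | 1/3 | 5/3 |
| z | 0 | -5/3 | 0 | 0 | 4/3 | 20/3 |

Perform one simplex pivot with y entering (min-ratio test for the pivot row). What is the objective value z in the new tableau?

Ratio test on column y — row 1: (31/3)/(2/3) = 31/2; row 2: (37/3)/(11/3) = 37/11; row 3: (5/3)/(1/3) = 5. Minimum is 37/11 at row 2 (u2 leaves); pivot element 11/3.
Pivot on row 2; the z-row RHS becomes 20/3 − (-5/3)·(37/11) = 135/11.

135/11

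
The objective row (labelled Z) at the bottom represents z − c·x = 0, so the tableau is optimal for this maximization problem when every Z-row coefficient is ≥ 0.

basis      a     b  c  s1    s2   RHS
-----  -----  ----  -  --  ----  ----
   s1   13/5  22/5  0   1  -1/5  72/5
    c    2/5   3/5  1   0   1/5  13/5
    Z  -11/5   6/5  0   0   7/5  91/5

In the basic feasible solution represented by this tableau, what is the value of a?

0

a is not in the basis, so in the current basic feasible solution a = 0.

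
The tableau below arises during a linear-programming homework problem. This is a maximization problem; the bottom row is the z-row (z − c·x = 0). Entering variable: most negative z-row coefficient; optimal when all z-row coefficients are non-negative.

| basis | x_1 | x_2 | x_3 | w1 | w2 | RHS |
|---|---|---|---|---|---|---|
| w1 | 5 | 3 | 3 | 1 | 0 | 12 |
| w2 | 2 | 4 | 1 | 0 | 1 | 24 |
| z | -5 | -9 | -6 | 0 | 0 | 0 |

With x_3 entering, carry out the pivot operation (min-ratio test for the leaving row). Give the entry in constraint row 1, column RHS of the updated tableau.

4

Ratio test on column x_3 — row 1: 12/3 = 4; row 2: 24/1 = 24. Minimum is 4 at row 1 (w1 leaves); pivot element 3.
Divide row 1 by 3; eliminate column x_3 from the other rows.
In the new row 1, the RHS entry is the old entry divided by the pivot: 12/3 = 4.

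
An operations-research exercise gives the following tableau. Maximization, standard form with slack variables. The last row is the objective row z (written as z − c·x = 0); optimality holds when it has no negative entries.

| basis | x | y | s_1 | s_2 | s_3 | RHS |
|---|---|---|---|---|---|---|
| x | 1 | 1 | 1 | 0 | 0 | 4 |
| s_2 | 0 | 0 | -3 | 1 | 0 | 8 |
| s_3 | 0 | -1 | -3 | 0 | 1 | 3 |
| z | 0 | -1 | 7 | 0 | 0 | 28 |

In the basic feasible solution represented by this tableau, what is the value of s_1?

s_1 is not in the basis, so in the current basic feasible solution s_1 = 0.

0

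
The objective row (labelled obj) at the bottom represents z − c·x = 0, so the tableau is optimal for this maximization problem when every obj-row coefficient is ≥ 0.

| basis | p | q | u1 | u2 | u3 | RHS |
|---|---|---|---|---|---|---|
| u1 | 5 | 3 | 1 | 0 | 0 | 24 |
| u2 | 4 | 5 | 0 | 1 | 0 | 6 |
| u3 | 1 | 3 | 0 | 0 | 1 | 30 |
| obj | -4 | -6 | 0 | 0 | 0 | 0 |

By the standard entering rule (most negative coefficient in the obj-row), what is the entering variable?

Negative obj-row entries: p: -4, q: -6.
The most negative is -6 in column q, so q enters.

q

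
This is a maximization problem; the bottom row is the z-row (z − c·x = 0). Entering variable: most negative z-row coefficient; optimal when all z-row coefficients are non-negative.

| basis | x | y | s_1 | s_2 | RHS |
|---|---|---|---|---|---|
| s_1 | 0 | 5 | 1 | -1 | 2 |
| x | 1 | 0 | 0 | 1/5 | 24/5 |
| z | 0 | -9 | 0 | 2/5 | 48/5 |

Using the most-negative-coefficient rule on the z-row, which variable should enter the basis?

Negative z-row entries: y: -9.
The most negative is -9 in column y, so y enters.

y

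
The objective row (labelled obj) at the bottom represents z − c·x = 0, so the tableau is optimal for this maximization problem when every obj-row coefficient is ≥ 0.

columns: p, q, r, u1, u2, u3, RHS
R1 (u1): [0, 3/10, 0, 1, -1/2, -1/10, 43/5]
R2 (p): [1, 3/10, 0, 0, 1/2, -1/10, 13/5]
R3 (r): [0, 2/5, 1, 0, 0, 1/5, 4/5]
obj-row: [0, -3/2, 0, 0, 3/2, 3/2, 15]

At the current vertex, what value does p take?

p is basic (row 2); its value is the RHS of that row, 13/5.

13/5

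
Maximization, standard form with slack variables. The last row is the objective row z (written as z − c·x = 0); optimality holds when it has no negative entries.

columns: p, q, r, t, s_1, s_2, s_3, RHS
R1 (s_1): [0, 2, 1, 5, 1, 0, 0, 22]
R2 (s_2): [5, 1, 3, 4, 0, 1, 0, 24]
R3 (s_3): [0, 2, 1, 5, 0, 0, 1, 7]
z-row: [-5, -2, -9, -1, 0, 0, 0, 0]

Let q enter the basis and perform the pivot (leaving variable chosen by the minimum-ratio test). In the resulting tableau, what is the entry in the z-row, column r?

-8

Ratio test on column q — row 1: 22/2 = 11; row 2: 24/1 = 24; row 3: 7/2 = 7/2. Minimum is 7/2 at row 3 (s_3 leaves); pivot element 2.
Divide row 3 by 2; eliminate column q from the other rows.
z-row update in column r: -9 − (-2)·(1/2) = -8.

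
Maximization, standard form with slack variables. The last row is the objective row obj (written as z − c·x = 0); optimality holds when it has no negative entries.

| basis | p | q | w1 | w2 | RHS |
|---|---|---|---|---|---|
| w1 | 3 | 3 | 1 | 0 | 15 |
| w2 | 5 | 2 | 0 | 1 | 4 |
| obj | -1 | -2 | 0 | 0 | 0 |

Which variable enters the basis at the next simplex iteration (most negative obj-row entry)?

q

Negative obj-row entries: p: -1, q: -2.
The most negative is -2 in column q, so q enters.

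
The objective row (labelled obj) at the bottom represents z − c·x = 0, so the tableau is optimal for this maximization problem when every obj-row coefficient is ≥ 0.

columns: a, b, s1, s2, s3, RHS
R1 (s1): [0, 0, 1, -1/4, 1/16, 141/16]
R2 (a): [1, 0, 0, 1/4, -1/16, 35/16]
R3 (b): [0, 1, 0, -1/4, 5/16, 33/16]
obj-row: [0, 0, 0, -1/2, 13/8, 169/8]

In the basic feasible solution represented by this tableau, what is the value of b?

b is basic (row 3); its value is the RHS of that row, 33/16.

33/16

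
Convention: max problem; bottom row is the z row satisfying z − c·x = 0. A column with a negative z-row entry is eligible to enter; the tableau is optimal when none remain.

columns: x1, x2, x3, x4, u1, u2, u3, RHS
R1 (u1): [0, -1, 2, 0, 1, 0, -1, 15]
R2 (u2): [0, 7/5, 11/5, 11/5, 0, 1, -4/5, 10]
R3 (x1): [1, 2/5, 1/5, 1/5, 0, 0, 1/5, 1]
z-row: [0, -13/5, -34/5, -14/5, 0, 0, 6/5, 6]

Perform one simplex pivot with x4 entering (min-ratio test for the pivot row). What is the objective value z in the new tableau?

206/11

Ratio test on column x4 — row 1: entry 0 ≤ 0; row 2: 10/(11/5) = 50/11; row 3: 1/(1/5) = 5. Minimum is 50/11 at row 2 (u2 leaves); pivot element 11/5.
Pivot on row 2; the z-row RHS becomes 6 − (-14/5)·(50/11) = 206/11.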